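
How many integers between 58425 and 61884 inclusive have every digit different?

The integers in [58425, 61884] that have every digit different: 58426, 58427, 58429, 58430, 58431, 58432, …, 61875, 61879.
1113 qualify.

1113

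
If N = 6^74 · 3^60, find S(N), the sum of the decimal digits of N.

6^74 · 3^60 = 162355801342230078308372038777556231017934663316758587421436052673264073390219482628096
Sum of its 87 digits: 360.

360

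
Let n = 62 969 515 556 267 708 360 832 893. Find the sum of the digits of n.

6+2+9+6+9+5+1+5+5+5+6+2+6+7+7+0+8+3+6+0+8+3+2+8+9+3 = 131

131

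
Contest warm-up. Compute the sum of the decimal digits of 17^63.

17^63 = 329823842388297603127136803999476682470817199986161913402815245153916577027313
Sum of its 78 digits: 359.

359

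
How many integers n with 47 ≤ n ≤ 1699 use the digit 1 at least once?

957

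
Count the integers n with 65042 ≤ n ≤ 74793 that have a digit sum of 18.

The integers in [65042, 74793] that have a digit sum of 18: 65043, 65052, 65061, 65070, 65106, 65115, …, 74610, 74700.
374 qualify.

374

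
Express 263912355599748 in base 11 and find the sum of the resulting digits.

88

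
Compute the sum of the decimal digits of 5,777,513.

35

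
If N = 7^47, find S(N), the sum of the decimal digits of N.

7^47 = 5243338316756303634461458718861951455543
Sum of its 40 digits: 175.

175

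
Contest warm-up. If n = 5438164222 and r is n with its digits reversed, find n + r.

7662782567

Reverse of 5438164222 is 2224618345.
5438164222 + 2224618345 = 7662782567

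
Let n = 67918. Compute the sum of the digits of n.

6+7+9+1+8 = 31

31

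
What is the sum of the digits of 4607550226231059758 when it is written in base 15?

112

4607550226231059758 in base 15 is A7C6EC01E4D001A8.
Digit sum: 10+7+12+6+14+12+0+1+14+4+13+0+0+1+10+8 = 112.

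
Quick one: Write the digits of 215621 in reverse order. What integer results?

Reversing 215621 gives 126512.

126512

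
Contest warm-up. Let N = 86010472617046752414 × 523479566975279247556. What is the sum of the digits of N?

174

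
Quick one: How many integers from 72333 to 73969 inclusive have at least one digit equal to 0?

388

The integers in [72333, 73969] that have at least one digit equal to 0: 72340, 72350, 72360, 72370, 72380, 72390, …, 73950, 73960.
388 qualify.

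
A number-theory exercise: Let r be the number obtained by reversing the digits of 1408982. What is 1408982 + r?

Reverse of 1408982 is 2898041.
1408982 + 2898041 = 4307023

4307023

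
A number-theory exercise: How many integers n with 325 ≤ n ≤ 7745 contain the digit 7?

The integers in [325, 7745] that contain the digit 7: 327, 337, 347, 357, 367, 370, …, 7744, 7745.
2584 qualify.

2584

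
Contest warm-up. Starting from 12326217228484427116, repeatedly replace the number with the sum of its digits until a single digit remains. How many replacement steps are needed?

3

12326217228484427116 → 73 → 10 → 1 (3 steps)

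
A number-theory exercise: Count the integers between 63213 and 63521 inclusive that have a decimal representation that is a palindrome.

The integers in [63213, 63521] that have a decimal representation that is a palindrome: 63236, 63336, 63436.
3 qualify.

3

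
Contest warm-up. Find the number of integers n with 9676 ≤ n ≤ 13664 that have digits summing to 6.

The integers in [9676, 13664] that have digits summing to 6: 10005, 10014, 10023, 10032, 10041, 10050, …, 13110, 13200.
52 qualify.

52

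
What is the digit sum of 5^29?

83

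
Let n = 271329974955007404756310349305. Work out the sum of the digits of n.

2+7+1+3+2+9+9+7+4+9+5+5+0+0+7+4+0+4+7+5+6+3+1+0+3+4+9+3+0+5 = 124

124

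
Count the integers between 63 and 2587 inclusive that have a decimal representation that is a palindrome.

110

The integers in [63, 2587] that have a decimal representation that is a palindrome: 66, 77, 88, 99, 101, 111, …, 2442, 2552.
110 qualify.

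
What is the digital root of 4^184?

The digital root of n equals n mod 9 (or 9 when 9 | n), so we need 4^184 mod 9.
4^184 ≡ 4 (mod 9), so the digital root is 4.

4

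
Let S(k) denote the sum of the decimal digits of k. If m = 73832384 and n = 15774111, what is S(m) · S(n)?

S(73832384) = 7+3+8+3+2+3+8+4 = 38.
S(15774111) = 1+5+7+7+4+1+1+1 = 27.
38 · 27 = 1026.

1026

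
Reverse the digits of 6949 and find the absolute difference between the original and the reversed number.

Reverse of 6949 is 9496.
|6949 − 9496| = 2547

2547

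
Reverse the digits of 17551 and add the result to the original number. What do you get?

33122

Reverse of 17551 is 15571.
17551 + 15571 = 33122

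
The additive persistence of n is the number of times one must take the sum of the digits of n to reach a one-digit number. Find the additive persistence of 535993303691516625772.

535993303691516625772 → 97 → 16 → 7 (3 steps)

3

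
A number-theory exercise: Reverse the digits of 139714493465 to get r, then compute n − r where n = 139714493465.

Reverse of 139714493465 is 564394417931.
139714493465 − 564394417931 = -424679924466

-424679924466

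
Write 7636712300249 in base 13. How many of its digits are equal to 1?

7636712300249 in base 13 is 4351A6171906.
The digit 1 appears 3 times.

3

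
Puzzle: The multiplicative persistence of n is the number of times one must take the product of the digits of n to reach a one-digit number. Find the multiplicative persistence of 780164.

780164 → 0 (1 step)

1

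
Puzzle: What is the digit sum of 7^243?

910

7^243 = 22846712859873746480447821666592346426694132333435558998983412854961114186622574870902442510049863025667206258127311451949520409822391138243055993672121915936570990365106665813437806284123385754752042992343
Sum of its 206 digits: 910.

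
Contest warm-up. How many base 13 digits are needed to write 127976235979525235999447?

21

127976235979525235999447 in base 13 is 69702C97A83195002106A, which has 21 digits.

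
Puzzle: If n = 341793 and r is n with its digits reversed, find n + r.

738936

Reverse of 341793 is 397143.
341793 + 397143 = 738936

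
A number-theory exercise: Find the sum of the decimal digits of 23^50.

286

23^50 = 122008981252869411022491112993141891091036959856659100591281395343249
Sum of its 69 digits: 286.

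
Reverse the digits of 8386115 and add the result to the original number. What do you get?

Reverse of 8386115 is 5116838.
8386115 + 5116838 = 13502953

13502953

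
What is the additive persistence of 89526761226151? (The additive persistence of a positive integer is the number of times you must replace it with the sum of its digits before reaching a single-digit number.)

2

89526761226151 → 61 → 7 (2 steps)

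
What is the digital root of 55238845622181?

6

5+5+2+3+8+8+4+5+6+2+2+1+8+1 = 60
6+0 = 6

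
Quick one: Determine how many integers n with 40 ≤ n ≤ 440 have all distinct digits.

302

The integers in [40, 440] that have all distinct digits: 40, 41, 42, 43, 45, 46, …, 438, 439.
302 qualify.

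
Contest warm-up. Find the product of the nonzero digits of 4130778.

4×1×3×7×7×8 = 4704

4704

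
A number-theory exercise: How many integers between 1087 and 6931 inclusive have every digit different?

2944

The integers in [1087, 6931] that have every digit different: 1087, 1089, 1092, 1093, 1094, 1095, …, 6930, 6931.
2944 qualify.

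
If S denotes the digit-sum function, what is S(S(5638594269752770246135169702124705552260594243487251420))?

First digit sum: 230.
2+3+0 = 5.

5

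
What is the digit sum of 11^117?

557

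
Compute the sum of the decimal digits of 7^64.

7^64 = 1219760487635835700138573862562971820755615294131238401
Sum of its 55 digits: 232.

232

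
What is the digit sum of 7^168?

7^168 = 9472633233748348064691781883776780056144230698344752655431276446489866207161042801383674691511797068656593091565768432551250774391792479460801
Sum of its 142 digits: 658.

658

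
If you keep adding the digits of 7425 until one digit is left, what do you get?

9

7+4+2+5 = 18
1+8 = 9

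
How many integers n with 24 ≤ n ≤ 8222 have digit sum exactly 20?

507

The integers in [24, 8222] that have digit sum exactly 20: 299, 389, 398, 479, 488, 497, …, 8192, 8219.
507 qualify.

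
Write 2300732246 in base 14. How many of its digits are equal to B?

2300732246 in base 14 is 17B7BD3B8.
The digit B appears 3 times.

3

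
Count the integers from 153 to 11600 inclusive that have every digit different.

5486

The integers in [153, 11600] that have every digit different: 153, 154, 156, 157, 158, 159, …, 10986, 10987.
5486 qualify.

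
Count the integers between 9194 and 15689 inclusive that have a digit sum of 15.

419

The integers in [9194, 15689] that have a digit sum of 15: 9204, 9213, 9222, 9231, 9240, 9303, …, 15621, 15630.
419 qualify.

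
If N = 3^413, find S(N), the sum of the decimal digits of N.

891

3^413 = 112480748897486957909873174851759092108291603750507911629008137200660356022856358333319976969363743272432078071315765913475419108479650558645509473482808014590588725978233513809915752815053184018323
Sum of its 198 digits: 891.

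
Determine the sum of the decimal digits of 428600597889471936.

96

4+2+8+6+0+0+5+9+7+8+8+9+4+7+1+9+3+6 = 96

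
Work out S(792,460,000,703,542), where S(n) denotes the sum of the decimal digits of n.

7+9+2+4+6+0+0+0+0+7+0+3+5+4+2 = 49

49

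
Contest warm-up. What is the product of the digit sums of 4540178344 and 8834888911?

2320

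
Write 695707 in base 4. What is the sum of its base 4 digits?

695707 in base 4 is 2221312123.
Digit sum: 2+2+2+1+3+1+2+1+2+3 = 19.

19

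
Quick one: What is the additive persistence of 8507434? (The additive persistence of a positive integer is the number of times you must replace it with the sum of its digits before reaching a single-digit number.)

8507434 → 31 → 4 (2 steps)

2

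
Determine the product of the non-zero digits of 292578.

2×9×2×5×7×8 = 10080

10080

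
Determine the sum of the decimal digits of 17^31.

170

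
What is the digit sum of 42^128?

936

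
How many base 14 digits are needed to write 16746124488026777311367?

20

16746124488026777311367 in base 14 is 2B32CDA0413A89B3214B, which has 20 digits.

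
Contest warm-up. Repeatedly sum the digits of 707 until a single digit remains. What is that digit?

5

7+0+7 = 14
1+4 = 5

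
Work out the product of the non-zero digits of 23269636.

69984

2×3×2×6×9×6×3×6 = 69984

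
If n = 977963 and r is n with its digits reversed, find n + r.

Reverse of 977963 is 369779.
977963 + 369779 = 1347742

1347742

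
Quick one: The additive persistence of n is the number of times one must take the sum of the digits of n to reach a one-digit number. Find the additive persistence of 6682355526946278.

6682355526946278 → 84 → 12 → 3 (3 steps)

3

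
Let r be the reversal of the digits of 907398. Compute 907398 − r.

Reverse of 907398 is 893709.
907398 − 893709 = 13689

13689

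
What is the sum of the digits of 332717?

23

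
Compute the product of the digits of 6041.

6×0×4×1 = 0

0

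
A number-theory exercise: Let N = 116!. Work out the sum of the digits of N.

729

116! = 33931086844518982011982560935885732032396635556994207701963662088123265314176330336254535971207181169698868584991941607780111073928236261199604691797570505851011072000000000000000000000000000
Sum of its 191 digits: 729.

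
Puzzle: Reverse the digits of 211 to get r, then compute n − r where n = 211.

99

Reverse of 211 is 112.
211 − 112 = 99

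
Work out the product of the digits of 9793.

1701

9×7×9×3 = 1701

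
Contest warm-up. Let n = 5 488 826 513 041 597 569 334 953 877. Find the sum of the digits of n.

5+4+8+8+8+2+6+5+1+3+0+4+1+5+9+7+5+6+9+3+3+4+9+5+3+8+7+7 = 145

145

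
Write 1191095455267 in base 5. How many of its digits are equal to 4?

1191095455267 in base 5 is 124003330414032032.
The digit 4 appears 3 times.

3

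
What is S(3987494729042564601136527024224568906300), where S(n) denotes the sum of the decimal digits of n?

165

3+9+8+7+4+9+4+7+2+9+0+4+2+5+6+4+6+0+1+1+3+6+5+2+7+0+2+4+2+2+4+5+6+8+9+0+6+3+0+0 = 165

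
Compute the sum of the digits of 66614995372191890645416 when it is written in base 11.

96

66614995372191890645416 in base 11 is 900232429623875A62402A.
Digit sum: 9+0+0+2+3+2+4+2+9+6+2+3+8+7+5+10+6+2+4+0+2+10 = 96.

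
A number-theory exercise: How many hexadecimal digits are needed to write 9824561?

6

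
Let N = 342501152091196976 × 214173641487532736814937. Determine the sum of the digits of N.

342501152091196976 × 214173641487532736814937 = 73354718957046944439399860605950126030512
Sum of its 41 digits: 182.

182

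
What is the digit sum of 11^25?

11^25 = 108347059433883722041830251
Sum of its 27 digits: 101.

101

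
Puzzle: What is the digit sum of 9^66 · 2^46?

306

9^66 · 2^46 = 67202499071024390686043450723735918194856355304833330802386027522080504807424
Sum of its 77 digits: 306.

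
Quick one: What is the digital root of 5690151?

9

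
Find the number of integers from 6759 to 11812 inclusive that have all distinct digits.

The integers in [6759, 11812] that have all distinct digits: 6759, 6780, 6781, 6782, 6783, 6784, …, 10986, 10987.
1975 qualify.

1975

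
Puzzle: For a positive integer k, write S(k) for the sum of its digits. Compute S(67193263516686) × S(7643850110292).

S(67193263516686) = 6+7+1+9+3+2+6+3+5+1+6+6+8+6 = 69.
S(7643850110292) = 7+6+4+3+8+5+0+1+1+0+2+9+2 = 48.
69 · 48 = 3312.

3312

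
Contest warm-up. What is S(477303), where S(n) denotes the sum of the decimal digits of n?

24

4+7+7+3+0+3 = 24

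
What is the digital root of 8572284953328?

3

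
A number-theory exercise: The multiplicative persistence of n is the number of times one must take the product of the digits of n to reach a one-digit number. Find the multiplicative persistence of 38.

38 → 24 → 8 (2 steps)

2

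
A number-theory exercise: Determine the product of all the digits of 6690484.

6×6×9×0×4×8×4 = 0

0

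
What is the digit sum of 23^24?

154

23^24 = 480250763996501976790165756943041
Sum of its 33 digits: 154.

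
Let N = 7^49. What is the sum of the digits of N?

178

7^49 = 256923577521058878088611477224235621321607
Sum of its 42 digits: 178.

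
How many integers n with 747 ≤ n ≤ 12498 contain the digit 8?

The integers in [747, 12498] that contain the digit 8: 748, 758, 768, 778, 780, 781, …, 12489, 12498.
3939 qualify.

3939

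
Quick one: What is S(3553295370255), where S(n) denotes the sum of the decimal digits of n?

3+5+5+3+2+9+5+3+7+0+2+5+5 = 54

54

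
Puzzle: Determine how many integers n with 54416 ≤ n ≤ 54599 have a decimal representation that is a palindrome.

2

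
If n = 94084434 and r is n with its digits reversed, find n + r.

137532483

Reverse of 94084434 is 43448049.
94084434 + 43448049 = 137532483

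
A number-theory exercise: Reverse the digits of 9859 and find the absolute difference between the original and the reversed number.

Reverse of 9859 is 9589.
|9859 − 9589| = 270

270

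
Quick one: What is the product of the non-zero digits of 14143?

48

1×4×1×4×3 = 48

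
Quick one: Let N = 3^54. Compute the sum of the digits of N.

108

3^54 = 58149737003040059690390169
Sum of its 26 digits: 108.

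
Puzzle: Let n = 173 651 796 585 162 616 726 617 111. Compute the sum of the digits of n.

117

1+7+3+6+5+1+7+9+6+5+8+5+1+6+2+6+1+6+7+2+6+6+1+7+1+1+1 = 117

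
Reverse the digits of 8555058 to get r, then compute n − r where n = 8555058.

49500

Reverse of 8555058 is 8505558.
8555058 − 8505558 = 49500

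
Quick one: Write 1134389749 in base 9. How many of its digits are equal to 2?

1134389749 in base 9 is 2831488164.
The digit 2 appears 1 time.

1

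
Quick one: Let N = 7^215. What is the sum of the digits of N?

7^215 = 49668220795091884651907142960639368424326254741611211524326010263456170596642637137926805158205709094699227041655678921514754655399939187863849724339366170077067998937156353762669943
Sum of its 182 digits: 850.

850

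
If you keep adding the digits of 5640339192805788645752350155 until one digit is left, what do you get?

9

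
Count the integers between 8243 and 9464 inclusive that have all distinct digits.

The integers in [8243, 9464] that have all distinct digits: 8243, 8245, 8246, 8247, 8249, 8250, …, 9462, 9463.
632 qualify.

632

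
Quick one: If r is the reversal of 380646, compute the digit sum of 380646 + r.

Reversal of 380646 is 646083; 380646 + 646083 = 1026729.
Digit sum of 1026729: 1+0+2+6+7+2+9 = 27.

27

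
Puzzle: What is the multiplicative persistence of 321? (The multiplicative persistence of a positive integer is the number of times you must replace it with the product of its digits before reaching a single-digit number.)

321 → 6 (1 step)

1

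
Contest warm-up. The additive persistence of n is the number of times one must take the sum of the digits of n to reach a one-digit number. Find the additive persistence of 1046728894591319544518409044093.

1046728894591319544518409044093 → 137 → 11 → 2 (3 steps)

3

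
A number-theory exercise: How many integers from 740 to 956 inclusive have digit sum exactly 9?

The integers in [740, 956] that have digit sum exactly 9: 801, 810, 900.
3 qualify.

3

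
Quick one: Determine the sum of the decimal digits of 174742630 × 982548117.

174742630 × 982548117 = 171693042066127710
Sum of its 18 digits: 63.

63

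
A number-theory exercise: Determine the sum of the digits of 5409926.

35

5+4+0+9+9+2+6 = 35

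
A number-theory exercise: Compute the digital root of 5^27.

8

The digital root of n equals n mod 9 (or 9 when 9 | n), so we need 5^27 mod 9.
5^27 ≡ 8 (mod 9), so the digital root is 8.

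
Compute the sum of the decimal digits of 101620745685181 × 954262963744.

101620745685181 × 954262963744 = 96972913955416121041077664
Sum of its 26 digits: 115.

115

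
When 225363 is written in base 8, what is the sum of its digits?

225363 in base 8 is 670123.
Digit sum: 6+7+0+1+2+3 = 19.

19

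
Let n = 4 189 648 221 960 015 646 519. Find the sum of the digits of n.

97

4+1+8+9+6+4+8+2+2+1+9+6+0+0+1+5+6+4+6+5+1+9 = 97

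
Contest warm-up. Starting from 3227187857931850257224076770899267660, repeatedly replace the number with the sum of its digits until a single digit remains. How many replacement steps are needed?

3

3227187857931850257224076770899267660 → 178 → 16 → 7 (3 steps)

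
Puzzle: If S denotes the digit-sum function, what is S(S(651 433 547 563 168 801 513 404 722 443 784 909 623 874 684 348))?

8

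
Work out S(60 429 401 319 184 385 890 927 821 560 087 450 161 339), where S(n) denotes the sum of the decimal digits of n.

172

6+0+4+2+9+4+0+1+3+1+9+1+8+4+3+8+5+8+9+0+9+2+7+8+2+1+5+6+0+0+8+7+4+5+0+1+6+1+3+3+9 = 172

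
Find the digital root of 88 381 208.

8+8+3+8+1+2+0+8 = 38
3+8 = 11
1+1 = 2

2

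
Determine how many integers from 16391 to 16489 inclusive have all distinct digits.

41

The integers in [16391, 16489] that have all distinct digits: 16392, 16394, 16395, 16397, 16398, 16402, …, 16487, 16489.
41 qualify.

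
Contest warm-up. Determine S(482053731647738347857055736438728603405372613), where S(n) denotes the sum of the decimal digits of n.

200

4+8+2+0+5+3+7+3+1+6+4+7+7+3+8+3+4+7+8+5+7+0+5+5+7+3+6+4+3+8+7+2+8+6+0+3+4+0+5+3+7+2+6+1+3 = 200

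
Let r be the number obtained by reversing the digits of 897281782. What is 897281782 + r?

1184464580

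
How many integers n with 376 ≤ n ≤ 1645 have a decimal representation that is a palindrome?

The integers in [376, 1645] that have a decimal representation that is a palindrome: 383, 393, 404, 414, 424, 434, …, 1441, 1551.
68 qualify.

68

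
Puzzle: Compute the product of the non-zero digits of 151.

5

1×5×1 = 5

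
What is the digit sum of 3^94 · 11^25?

360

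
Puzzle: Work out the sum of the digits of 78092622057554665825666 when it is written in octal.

80

78092622057554665825666 in base 8 is 20422643264616332431062602.
Digit sum: 2+0+4+2+2+6+4+3+2+6+4+6+1+6+3+3+2+4+3+1+0+6+2+6+0+2 = 80.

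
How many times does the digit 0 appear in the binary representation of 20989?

5

20989 in base 2 is 101000111111101.
The digit 0 appears 5 times.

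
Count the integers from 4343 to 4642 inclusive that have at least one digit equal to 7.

The integers in [4343, 4642] that have at least one digit equal to 7: 4347, 4357, 4367, 4370, 4371, 4372, …, 4627, 4637.
57 qualify.

57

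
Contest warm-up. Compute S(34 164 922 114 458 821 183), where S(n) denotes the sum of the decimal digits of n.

3+4+1+6+4+9+2+2+1+1+4+4+5+8+8+2+1+1+8+3 = 77

77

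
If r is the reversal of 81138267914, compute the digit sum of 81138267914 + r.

28

Reversal of 81138267914 is 41976283118; 81138267914 + 41976283118 = 123114551032.
Digit sum of 123114551032: 1+2+3+1+1+4+5+5+1+0+3+2 = 28.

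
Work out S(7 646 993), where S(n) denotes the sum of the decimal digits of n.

44

7+6+4+6+9+9+3 = 44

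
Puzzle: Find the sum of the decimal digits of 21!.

63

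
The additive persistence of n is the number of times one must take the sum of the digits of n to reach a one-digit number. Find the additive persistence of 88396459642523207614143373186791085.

2

88396459642523207614143373186791085 → 160 → 7 (2 steps)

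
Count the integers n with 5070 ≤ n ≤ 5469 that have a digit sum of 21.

22

The integers in [5070, 5469] that have a digit sum of 21: 5079, 5088, 5097, 5169, 5178, 5187, …, 5457, 5466.
22 qualify.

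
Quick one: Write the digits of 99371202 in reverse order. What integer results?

20217399

Reversing 99371202 gives 20217399.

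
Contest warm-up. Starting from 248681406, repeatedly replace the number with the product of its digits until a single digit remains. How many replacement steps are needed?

248681406 → 0 (1 step)

1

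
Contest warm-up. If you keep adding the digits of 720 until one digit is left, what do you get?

7+2+0 = 9

9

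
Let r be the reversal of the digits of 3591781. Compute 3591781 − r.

Reverse of 3591781 is 1871953.
3591781 − 1871953 = 1719828

1719828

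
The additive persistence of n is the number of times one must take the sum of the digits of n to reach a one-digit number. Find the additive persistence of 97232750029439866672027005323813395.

97232750029439866672027005323813395 → 148 → 13 → 4 (3 steps)

3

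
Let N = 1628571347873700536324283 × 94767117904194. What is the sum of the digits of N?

162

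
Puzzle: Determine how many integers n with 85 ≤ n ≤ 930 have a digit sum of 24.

6

The integers in [85, 930] that have a digit sum of 24: 699, 789, 798, 879, 888, 897.
6 qualify.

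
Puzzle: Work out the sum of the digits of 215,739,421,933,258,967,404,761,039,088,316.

146

2+1+5+7+3+9+4+2+1+9+3+3+2+5+8+9+6+7+4+0+4+7+6+1+0+3+9+0+8+8+3+1+6 = 146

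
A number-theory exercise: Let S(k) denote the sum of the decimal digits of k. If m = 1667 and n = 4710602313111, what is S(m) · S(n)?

600

S(1667) = 1+6+6+7 = 20.
S(4710602313111) = 4+7+1+0+6+0+2+3+1+3+1+1+1 = 30.
20 · 30 = 600.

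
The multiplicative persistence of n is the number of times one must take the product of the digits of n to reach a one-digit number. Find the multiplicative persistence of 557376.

2

557376 → 22050 → 0 (2 steps)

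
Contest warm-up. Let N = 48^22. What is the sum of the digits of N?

162

48^22 = 9711967541295580042210555933809967104
Sum of its 37 digits: 162.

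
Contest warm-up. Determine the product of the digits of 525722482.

89600

5×2×5×7×2×2×4×8×2 = 89600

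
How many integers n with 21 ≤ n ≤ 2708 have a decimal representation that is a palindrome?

115

The integers in [21, 2708] that have a decimal representation that is a palindrome: 22, 33, 44, 55, 66, 77, …, 2552, 2662.
115 qualify.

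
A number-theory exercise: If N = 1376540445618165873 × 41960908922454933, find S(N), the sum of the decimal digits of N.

1376540445618165873 × 41960908922454933 = 57760888266659385860188027961101509
Sum of its 35 digits: 171.

171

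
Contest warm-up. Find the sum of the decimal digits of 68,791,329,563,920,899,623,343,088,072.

142

6+8+7+9+1+3+2+9+5+6+3+9+2+0+8+9+9+6+2+3+3+4+3+0+8+8+0+7+2 = 142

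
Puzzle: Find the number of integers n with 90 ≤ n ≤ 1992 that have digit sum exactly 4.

The integers in [90, 1992] that have digit sum exactly 4: 103, 112, 121, 130, 202, 211, …, 1210, 1300.
20 qualify.

20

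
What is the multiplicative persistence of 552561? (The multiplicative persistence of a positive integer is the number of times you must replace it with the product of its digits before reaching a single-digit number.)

552561 → 1500 → 0 (2 steps)

2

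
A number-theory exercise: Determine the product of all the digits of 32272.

168

3×2×2×7×2 = 168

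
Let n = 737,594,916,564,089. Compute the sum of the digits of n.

83

7+3+7+5+9+4+9+1+6+5+6+4+0+8+9 = 83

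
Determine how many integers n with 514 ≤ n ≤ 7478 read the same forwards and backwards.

The integers in [514, 7478] that read the same forwards and backwards: 515, 525, 535, 545, 555, 565, …, 7337, 7447.
114 qualify.

114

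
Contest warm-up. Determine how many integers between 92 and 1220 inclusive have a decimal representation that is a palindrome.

93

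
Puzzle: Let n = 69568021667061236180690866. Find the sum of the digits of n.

6+9+5+6+8+0+2+1+6+6+7+0+6+1+2+3+6+1+8+0+6+9+0+8+6+6 = 118

118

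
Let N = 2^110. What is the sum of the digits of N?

121

2^110 = 1298074214633706907132624082305024
Sum of its 34 digits: 121.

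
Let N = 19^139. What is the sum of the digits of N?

820

19^139 = 5581494902510405736968462921175844792926229188011776943152872303303792204955904242542332516862508462265696074503666491054926821983860261954364902659833966780558603424798894318379
Sum of its 178 digits: 820.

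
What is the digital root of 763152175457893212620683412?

7+6+3+1+5+2+1+7+5+4+5+7+8+9+3+2+1+2+6+2+0+6+8+3+4+1+2 = 110
1+1+0 = 2

2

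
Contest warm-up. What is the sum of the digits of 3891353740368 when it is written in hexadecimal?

3891353740368 in base 16 is 38A06C1E450.
Digit sum: 3+8+10+0+6+12+1+14+4+5+0 = 63.

63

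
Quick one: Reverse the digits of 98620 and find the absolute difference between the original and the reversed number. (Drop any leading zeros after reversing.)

95931

Reverse of 98620 is 2689.
|98620 − 2689| = 95931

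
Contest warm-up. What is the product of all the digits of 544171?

5×4×4×1×7×1 = 560

560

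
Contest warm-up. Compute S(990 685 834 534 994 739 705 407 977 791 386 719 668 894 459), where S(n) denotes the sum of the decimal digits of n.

9+9+0+6+8+5+8+3+4+5+3+4+9+9+4+7+3+9+7+0+5+4+0+7+9+7+7+7+9+1+3+8+6+7+1+9+6+6+8+8+9+4+4+5+9 = 261

261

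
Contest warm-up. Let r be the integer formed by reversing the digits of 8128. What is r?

8218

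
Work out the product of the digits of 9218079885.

0

9×2×1×8×0×7×9×8×8×5 = 0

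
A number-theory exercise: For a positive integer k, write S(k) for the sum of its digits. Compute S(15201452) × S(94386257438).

1180

S(15201452) = 1+5+2+0+1+4+5+2 = 20.
S(94386257438) = 9+4+3+8+6+2+5+7+4+3+8 = 59.
20 · 59 = 1180.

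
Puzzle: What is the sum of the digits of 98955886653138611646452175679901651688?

9+8+9+5+5+8+8+6+6+5+3+1+3+8+6+1+1+6+4+6+4+5+2+1+7+5+6+7+9+9+0+1+6+5+1+6+8+8 = 198

198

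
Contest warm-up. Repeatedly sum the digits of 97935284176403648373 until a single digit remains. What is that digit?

9+7+9+3+5+2+8+4+1+7+6+4+0+3+6+4+8+3+7+3 = 99
9+9 = 18
1+8 = 9

9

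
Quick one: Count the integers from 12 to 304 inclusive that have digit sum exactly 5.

15

The integers in [12, 304] that have digit sum exactly 5: 14, 23, 32, 41, 50, 104, …, 230, 302.
15 qualify.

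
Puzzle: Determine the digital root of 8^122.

1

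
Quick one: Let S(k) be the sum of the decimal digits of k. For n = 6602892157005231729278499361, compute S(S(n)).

First digit sum: 124.
1+2+4 = 7.

7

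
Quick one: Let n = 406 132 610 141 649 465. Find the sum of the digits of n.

63

4+0+6+1+3+2+6+1+0+1+4+1+6+4+9+4+6+5 = 63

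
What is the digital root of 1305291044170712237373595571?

1+3+0+5+2+9+1+0+4+4+1+7+0+7+1+2+2+3+7+3+7+3+5+9+5+5+7+1 = 104
1+0+4 = 5

5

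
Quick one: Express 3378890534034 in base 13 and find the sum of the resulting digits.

3378890534034 in base 13 is 1B682197A182.
Digit sum: 1+11+6+8+2+1+9+7+10+1+8+2 = 66.

66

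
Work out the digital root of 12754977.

6

1+2+7+5+4+9+7+7 = 42
4+2 = 6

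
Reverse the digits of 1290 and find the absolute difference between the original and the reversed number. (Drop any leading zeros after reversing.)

369

Reverse of 1290 is 921.
|1290 − 921| = 369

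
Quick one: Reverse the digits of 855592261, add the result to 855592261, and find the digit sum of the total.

50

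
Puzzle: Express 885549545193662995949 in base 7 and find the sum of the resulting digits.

885549545193662995949 in base 7 is 4423312124000665023404012.
Digit sum: 4+4+2+3+3+1+2+1+2+4+0+0+0+6+6+5+0+2+3+4+0+4+0+1+2 = 59.

59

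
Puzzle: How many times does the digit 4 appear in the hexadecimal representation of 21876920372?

1

21876920372 in base 16 is 517F75034.
The digit 4 appears 1 time.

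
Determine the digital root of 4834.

4+8+3+4 = 19
1+9 = 10
1+0 = 1

1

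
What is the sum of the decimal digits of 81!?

81! = 5797126020747367985879734231578109105412357244731625958745865049716390179693892056256184534249745940480000000000000000000
Sum of its 121 digits: 486.

486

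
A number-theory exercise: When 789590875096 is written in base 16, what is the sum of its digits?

789590875096 in base 16 is B7D7489BD8.
Digit sum: 11+7+13+7+4+8+9+11+13+8 = 91.

91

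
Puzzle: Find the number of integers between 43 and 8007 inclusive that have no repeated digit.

4227

The integers in [43, 8007] that have no repeated digit: 43, 45, 46, 47, 48, 49, …, 7985, 7986.
4227 qualify.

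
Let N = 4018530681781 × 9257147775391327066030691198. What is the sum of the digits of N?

167

4018530681781 × 9257147775391327066030691198 = 37200132361190777008730671905369615663638
Sum of its 41 digits: 167.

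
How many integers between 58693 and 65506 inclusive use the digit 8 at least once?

The integers in [58693, 65506] that use the digit 8 at least once: 58693, 58694, 58695, 58696, 58697, 58698, …, 65489, 65498.
2028 qualify.

2028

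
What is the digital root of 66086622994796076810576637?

1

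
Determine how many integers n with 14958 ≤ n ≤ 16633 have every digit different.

The integers in [14958, 16633] that have every digit different: 14958, 14960, 14962, 14963, 14965, 14967, …, 16597, 16598.
565 qualify.

565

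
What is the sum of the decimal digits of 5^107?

344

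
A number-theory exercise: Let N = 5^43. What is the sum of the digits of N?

5^43 = 1136868377216160297393798828125
Sum of its 31 digits: 149.

149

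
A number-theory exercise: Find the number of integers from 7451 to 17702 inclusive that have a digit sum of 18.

The integers in [7451, 17702] that have a digit sum of 18: 7452, 7461, 7470, 7506, 7515, 7524, …, 17631, 17640.
697 qualify.

697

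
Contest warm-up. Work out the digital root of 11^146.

4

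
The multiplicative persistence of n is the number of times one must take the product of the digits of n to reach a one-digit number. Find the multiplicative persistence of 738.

4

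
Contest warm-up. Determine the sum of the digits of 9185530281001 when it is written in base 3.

9185530281001 in base 3 is 1012112010110101202121221021.
Digit sum: 1+0+1+2+1+1+2+0+1+0+1+1+0+1+0+1+2+0+2+1+2+1+2+2+1+0+2+1 = 29.

29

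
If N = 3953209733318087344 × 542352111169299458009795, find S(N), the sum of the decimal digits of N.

161

3953209733318087344 × 542352111169299458009795 = 2144031644760087970750581602273710217534480
Sum of its 43 digits: 161.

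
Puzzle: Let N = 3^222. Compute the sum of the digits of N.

3^222 = 8335248417898089038639422182220625700315950641493051894370647422773355762538053940268612352977320694855609
Sum of its 106 digits: 468.

468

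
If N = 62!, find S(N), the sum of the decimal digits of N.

306

62! = 31469973260387937525653122354950764088012280797258232192163168247821107200000000000000
Sum of its 86 digits: 306.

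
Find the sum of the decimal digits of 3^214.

468

3^214 = 1270423474759653869629541561076150845955791897804153619017016830174265472113710400894469189601786418969
Sum of its 103 digits: 468.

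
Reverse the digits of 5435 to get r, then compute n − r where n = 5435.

Reverse of 5435 is 5345.
5435 − 5345 = 90

90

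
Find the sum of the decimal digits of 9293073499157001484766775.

123

9+2+9+3+0+7+3+4+9+9+1+5+7+0+0+1+4+8+4+7+6+6+7+7+5 = 123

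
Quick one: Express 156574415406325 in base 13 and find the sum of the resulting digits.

156574415406325 in base 13 is 6949B9A189687.
Digit sum: 6+9+4+9+11+9+10+1+8+9+6+8+7 = 97.

97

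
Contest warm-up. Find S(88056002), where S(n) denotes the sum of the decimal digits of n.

8+8+0+5+6+0+0+2 = 29

29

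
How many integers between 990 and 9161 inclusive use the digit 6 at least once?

The integers in [990, 9161] that use the digit 6 at least once: 996, 1006, 1016, 1026, 1036, 1046, …, 9160, 9161.
2925 qualify.

2925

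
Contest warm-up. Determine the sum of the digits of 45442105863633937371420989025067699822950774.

4+5+4+4+2+1+0+5+8+6+3+6+3+3+9+3+7+3+7+1+4+2+0+9+8+9+0+2+5+0+6+7+6+9+9+8+2+2+9+5+0+7+7+4 = 204

204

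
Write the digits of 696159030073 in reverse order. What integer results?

370030951696

Reversing 696159030073 gives 370030951696.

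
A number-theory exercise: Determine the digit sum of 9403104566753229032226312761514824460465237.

9+4+0+3+1+0+4+5+6+6+7+5+3+2+2+9+0+3+2+2+2+6+3+1+2+7+6+1+5+1+4+8+2+4+4+6+0+4+6+5+2+3+7 = 162

162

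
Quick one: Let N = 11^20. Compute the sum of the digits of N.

11^20 = 672749994932560009201
Sum of its 21 digits: 94.

94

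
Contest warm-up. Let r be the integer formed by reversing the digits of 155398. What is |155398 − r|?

738153

Reverse of 155398 is 893551.
|155398 − 893551| = 738153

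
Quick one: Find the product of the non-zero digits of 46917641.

36288

4×6×9×1×7×6×4×1 = 36288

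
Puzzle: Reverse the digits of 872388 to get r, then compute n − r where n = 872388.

-10890

Reverse of 872388 is 883278.
872388 − 883278 = -10890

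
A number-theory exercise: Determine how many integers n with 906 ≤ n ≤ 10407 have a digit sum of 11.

The integers in [906, 10407] that have a digit sum of 11: 911, 920, 1019, 1028, 1037, 1046, …, 10370, 10406.
318 qualify.

318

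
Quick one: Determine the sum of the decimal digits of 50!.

50! = 30414093201713378043612608166064768844377641568960512000000000000
Sum of its 65 digits: 216.

216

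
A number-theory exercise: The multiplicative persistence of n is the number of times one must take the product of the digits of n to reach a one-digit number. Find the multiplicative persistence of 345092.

1

345092 → 0 (1 step)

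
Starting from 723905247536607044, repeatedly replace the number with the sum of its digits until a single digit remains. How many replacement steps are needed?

3

723905247536607044 → 74 → 11 → 2 (3 steps)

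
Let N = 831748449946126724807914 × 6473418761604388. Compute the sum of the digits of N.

175

831748449946126724807914 × 6473418761604388 = 5384256020816624961821074247827759526632
Sum of its 40 digits: 175.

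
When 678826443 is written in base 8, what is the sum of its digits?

678826443 in base 8 is 5035410713.
Digit sum: 5+0+3+5+4+1+0+7+1+3 = 29.

29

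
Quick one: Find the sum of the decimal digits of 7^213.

793

7^213 = 1013637159083507850038921284911007518863801117175739010700530821703187155033523206896465411391953246830596470237870998398260299089794677303343871925293187144429959161982782729850407
Sum of its 181 digits: 793.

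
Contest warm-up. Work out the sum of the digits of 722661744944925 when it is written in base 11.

722661744944925 in base 11 is 19A2981412A5535.
Digit sum: 1+9+10+2+9+8+1+4+1+2+10+5+5+3+5 = 75.

75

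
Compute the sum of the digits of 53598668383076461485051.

111

5+3+5+9+8+6+6+8+3+8+3+0+7+6+4+6+1+4+8+5+0+5+1 = 111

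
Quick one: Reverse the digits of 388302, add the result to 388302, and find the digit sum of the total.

30

Reversal of 388302 is 203883; 388302 + 203883 = 592185.
Digit sum of 592185: 5+9+2+1+8+5 = 30.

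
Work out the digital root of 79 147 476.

7+9+1+4+7+4+7+6 = 45
4+5 = 9

9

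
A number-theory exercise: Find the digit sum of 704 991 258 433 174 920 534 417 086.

7+0+4+9+9+1+2+5+8+4+3+3+1+7+4+9+2+0+5+3+4+4+1+7+0+8+6 = 116

116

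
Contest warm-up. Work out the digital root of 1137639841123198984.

1+1+3+7+6+3+9+8+4+1+1+2+3+1+9+8+9+8+4 = 88
8+8 = 16
1+6 = 7

7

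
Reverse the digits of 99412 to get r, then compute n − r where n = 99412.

Reverse of 99412 is 21499.
99412 − 21499 = 77913

77913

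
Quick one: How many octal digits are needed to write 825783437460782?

17

825783437460782 in base 8 is 27360566034702456, which has 17 digits.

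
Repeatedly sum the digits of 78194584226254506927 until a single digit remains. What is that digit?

7+8+1+9+4+5+8+4+2+2+6+2+5+4+5+0+6+9+2+7 = 96
9+6 = 15
1+5 = 6

6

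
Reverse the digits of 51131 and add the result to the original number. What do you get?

64246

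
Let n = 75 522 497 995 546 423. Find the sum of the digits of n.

88

7+5+5+2+2+4+9+7+9+9+5+5+4+6+4+2+3 = 88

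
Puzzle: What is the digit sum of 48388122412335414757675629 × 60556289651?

144

48388122412335414757675629 × 60556289651 = 2930205156469428231431025365227615479
Sum of its 37 digits: 144.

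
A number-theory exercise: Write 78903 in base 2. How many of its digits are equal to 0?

78903 in base 2 is 10011010000110111.
The digit 0 appears 8 times.

8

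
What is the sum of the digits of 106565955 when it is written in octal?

106565955 in base 8 is 626410503.
Digit sum: 6+2+6+4+1+0+5+0+3 = 27.

27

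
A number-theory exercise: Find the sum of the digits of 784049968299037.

85

7+8+4+0+4+9+9+6+8+2+9+9+0+3+7 = 85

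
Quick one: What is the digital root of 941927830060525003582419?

3

9+4+1+9+2+7+8+3+0+0+6+0+5+2+5+0+0+3+5+8+2+4+1+9 = 93
9+3 = 12
1+2 = 3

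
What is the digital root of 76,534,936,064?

7+6+5+3+4+9+3+6+0+6+4 = 53
5+3 = 8
(Equivalently, 76,534,936,064 mod 9 = 8.)

8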